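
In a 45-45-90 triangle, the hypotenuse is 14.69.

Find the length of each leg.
In a 45-45-90 triangle hypotenuse = leg·√2, so leg = hypotenuse/√2.
Leg = 14.69/√2 ≈ 14.69/1.41421 ≈ 10.3874

Each leg = 10.39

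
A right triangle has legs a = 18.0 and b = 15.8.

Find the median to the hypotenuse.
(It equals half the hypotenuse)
Hypotenuse c = √(a² + b²) = √(324 + 249.64) = √573.64 ≈ 23.9508
Median to hypotenuse = c/2 ≈ 23.9508/2 ≈ 11.9754

Median = 11.98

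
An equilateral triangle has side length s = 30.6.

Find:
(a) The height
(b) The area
(a) The height splits the triangle into two 30-60-90 halves: h = s·√3/2 = 30.6·1.73205/2 ≈ 53.0008/2 ≈ 26.5004
(b) Area = (√3/4)·s² = (√3/4)·30.6² = (√3/4)·936.36 ≈ 0.433013·936.36 ≈ 405.456

Height = 26.5, Area = 405.5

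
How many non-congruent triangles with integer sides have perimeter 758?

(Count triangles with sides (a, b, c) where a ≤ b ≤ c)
Let a ≤ b ≤ c with a + b + c = 758. The only binding inequality is a + b > c, i.e. 758 − c > c, so c < 758/2; and c ≥ 758/3 since c is the largest side.
So 253 ≤ c ≤ 378. For each c, b runs from ⌈(758 − c)/2⌉ up to c (then a = 758 − b − c satisfies 1 ≤ a ≤ b automatically), giving c − ⌈(758 − c)/2⌉ + 1 choices.
Summing over c: 1 + 3 + 4 + 6 + … + 187 + 189  (126 terms, c = 253, …, 378) = 11970
Check (closed form: nearest integer to p²/48 for even p, (p+3)²/48 for odd p): 758²/48 = 574564/48 ≈ 11970.08 → 11970

11970 triangles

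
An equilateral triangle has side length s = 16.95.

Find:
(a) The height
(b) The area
(a) The height splits the triangle into two 30-60-90 halves: h = s·√3/2 = 16.95·1.73205/2 ≈ 29.3583/2 ≈ 14.6791
(b) Area = (√3/4)·s² = (√3/4)·16.95² = (√3/4)·287.3025 ≈ 0.433013·287.3025 ≈ 124.406

Height = 14.68, Area = 124.4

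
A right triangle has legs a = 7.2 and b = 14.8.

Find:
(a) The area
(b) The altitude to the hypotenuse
(a) The legs are perpendicular, so Area = ½·a·b = ½·7.2·14.8 = ½·106.56 = 53.28
(b) Hypotenuse c = √(a² + b²) = √(51.84 + 219.04) = √270.88 ≈ 16.4584
    Area = ½·c·h_c  ⇒  h_c = 2·Area/c = 106.56/16.4584 ≈ 6.47449

Area = 53.28, h_c = 6.474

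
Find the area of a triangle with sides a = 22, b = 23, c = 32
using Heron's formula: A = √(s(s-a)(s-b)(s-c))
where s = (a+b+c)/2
s = (22 + 23 + 32)/2 = 77/2 = 38.5
s − a = 16.5, s − b = 15.5, s − c = 6.5
s(s−a)(s−b)(s−c) = 38.5·16.5·15.5·6.5 = 64001.4375
Area = √64001.4375 ≈ 252.985

s = 38.5, Area = 253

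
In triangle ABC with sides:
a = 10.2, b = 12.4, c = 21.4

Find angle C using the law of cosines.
c² = a² + b² − 2ab·cos(C)  ⇒  cos(C) = (a² + b² − c²)/(2ab)
cos(C) = (10.2² + 12.4² − 21.4²)/(2·10.2·12.4) = (104.04 + 153.76 − 457.96)/252.96 = -200.16/252.96 ≈ -0.791271
C = arccos(-0.791271) ≈ 142.304°

C = 142.3°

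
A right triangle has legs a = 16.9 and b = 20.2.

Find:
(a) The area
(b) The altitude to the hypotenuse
(a) The legs are perpendicular, so Area = ½·a·b = ½·16.9·20.2 = ½·341.38 = 170.69
(b) Hypotenuse c = √(a² + b²) = √(285.61 + 408.04) = √693.65 ≈ 26.3372
    Area = ½·c·h_c  ⇒  h_c = 2·Area/c = 341.38/26.3372 ≈ 12.9619

Area = 170.69, h_c = 12.96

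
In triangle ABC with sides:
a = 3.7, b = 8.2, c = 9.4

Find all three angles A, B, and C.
Law of cosines for each angle (a² = 13.69, b² = 67.24, c² = 88.36):
cos(A) = (b² + c² − a²)/(2bc) = (67.24 + 88.36 − 13.69)/(2·8.2·9.4) = 141.91/154.16 ≈ 0.920537  ⇒  A ≈ 22.9953°
cos(B) = (a² + c² − b²)/(2ac) = (13.69 + 88.36 − 67.24)/(2·3.7·9.4) = 34.81/69.56 ≈ 0.500431  ⇒  B ≈ 59.9715°
cos(C) = (a² + b² − c²)/(2ab) = (13.69 + 67.24 − 88.36)/(2·3.7·8.2) = -7.43/60.68 ≈ -0.122446  ⇒  C ≈ 97.0333°
Check: A + B + C ≈ 180°

A = 23°, B = 59.97°, C = 97.03°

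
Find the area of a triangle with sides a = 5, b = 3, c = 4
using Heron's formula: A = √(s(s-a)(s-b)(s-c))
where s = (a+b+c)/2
s = (5 + 3 + 4)/2 = 12/2 = 6
s − a = 1, s − b = 3, s − c = 2
s(s−a)(s−b)(s−c) = 6·1·3·2 = 36
Area = √36 ≈ 6

s = 6.0, Area = 6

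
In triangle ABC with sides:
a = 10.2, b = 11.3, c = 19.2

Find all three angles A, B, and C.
Law of cosines for each angle (a² = 104.04, b² = 127.69, c² = 368.64):
cos(A) = (b² + c² − a²)/(2bc) = (127.69 + 368.64 − 104.04)/(2·11.3·19.2) = 392.29/433.92 ≈ 0.904061  ⇒  A ≈ 25.3029°
cos(B) = (a² + c² − b²)/(2ac) = (104.04 + 368.64 − 127.69)/(2·10.2·19.2) = 344.99/391.68 ≈ 0.880796  ⇒  B ≈ 28.2615°
cos(C) = (a² + b² − c²)/(2ab) = (104.04 + 127.69 − 368.64)/(2·10.2·11.3) = -136.91/230.52 ≈ -0.593918  ⇒  C ≈ 126.436°
Check: A + B + C ≈ 180°

A = 25.3°, B = 28.26°, C = 126.4°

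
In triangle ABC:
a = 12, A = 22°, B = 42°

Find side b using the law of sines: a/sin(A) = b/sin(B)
a/sin(A) = b/sin(B)  ⇒  b = a·sin(B)/sin(A) = 12·sin(42°)/sin(22°)
sin(42°) ≈ 0.669131, sin(22°) ≈ 0.374607
b ≈ 12·0.669131/0.374607 ≈ 8.02957/0.374607 ≈ 21.4347

b = 21.43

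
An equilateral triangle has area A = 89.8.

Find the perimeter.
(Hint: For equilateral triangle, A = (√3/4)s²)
A = (√3/4)s²  ⇒  s² = 4A/√3 = 4·89.8/√3 = 359.2/1.73205 ≈ 207.384
s ≈ √207.384 ≈ 14.4008
Perimeter = 3s ≈ 3·14.4008 ≈ 43.2025

Perimeter = 43.2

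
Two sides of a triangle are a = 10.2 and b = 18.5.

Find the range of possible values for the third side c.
Triangle inequality: |a − b| < c < a + b
|a − b| = |10.2 − 18.5| = 8.3
a + b = 10.2 + 18.5 = 28.7

8.3 < c < 28.7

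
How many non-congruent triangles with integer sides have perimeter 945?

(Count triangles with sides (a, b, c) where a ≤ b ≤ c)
Let a ≤ b ≤ c with a + b + c = 945. The only binding inequality is a + b > c, i.e. 945 − c > c, so c < 945/2; and c ≥ 945/3 since c is the largest side.
So 315 ≤ c ≤ 472. For each c, b runs from ⌈(945 − c)/2⌉ up to c (then a = 945 − b − c satisfies 1 ≤ a ≤ b automatically), giving c − ⌈(945 − c)/2⌉ + 1 choices.
Summing over c: 1 + 2 + 4 + 5 + … + 235 + 236  (158 terms, c = 315, …, 472) = 18723
Check (closed form: nearest integer to p²/48 for even p, (p+3)²/48 for odd p): (945+3)²/48 = 948²/48 = 898704/48 ≈ 18723.00 → 18723

18723 triangles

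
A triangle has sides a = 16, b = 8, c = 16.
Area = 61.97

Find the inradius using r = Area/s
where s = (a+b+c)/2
s = (16 + 8 + 16)/2 = 40/2 = 20
r = Area/s = 61.97/20 ≈ 3.0985

r = 3.099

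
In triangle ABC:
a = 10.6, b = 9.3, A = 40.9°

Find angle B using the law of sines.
a/sin(A) = b/sin(B)  ⇒  sin(B) = b·sin(A)/a = 9.3·sin(40.9°)/10.6
sin(40.9°) ≈ 0.654741
sin(B) ≈ 9.3·0.654741/10.6 ≈ 6.08909/10.6 ≈ 0.574442
B = arcsin(0.574442) ≈ 35.0606°
(Since b ≤ a we need B ≤ A, so the obtuse alternative 180° − 35.0606° ≈ 144.939° is rejected.)

B = 35.06°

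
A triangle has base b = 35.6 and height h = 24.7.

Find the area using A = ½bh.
A = ½·b·h = ½·35.6·24.7 = ½·879.32 = 439.66

Area = 439.66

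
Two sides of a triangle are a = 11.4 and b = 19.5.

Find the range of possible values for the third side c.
Triangle inequality: |a − b| < c < a + b
|a − b| = |11.4 − 19.5| = 8.1
a + b = 11.4 + 19.5 = 30.9

8.1 < c < 30.9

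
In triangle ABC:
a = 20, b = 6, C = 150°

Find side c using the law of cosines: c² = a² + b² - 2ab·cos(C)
c² = 20² + 6² − 2·20·6·cos(150°)
cos(150°) ≈ -0.866025
c² ≈ 400 + 36 − 240·(-0.866025) ≈ 436 + 207.846 ≈ 643.846
c ≈ √643.846 ≈ 25.3741

c = 25.37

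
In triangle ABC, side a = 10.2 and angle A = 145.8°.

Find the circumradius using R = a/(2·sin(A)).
R = a/(2·sin(A)) = 10.2/(2·sin(145.8°))
sin(145.8°) ≈ 0.562083
R ≈ 10.2/(2·0.562083) = 10.2/1.12417 ≈ 9.07339

R = 9.073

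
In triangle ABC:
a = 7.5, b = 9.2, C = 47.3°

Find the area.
Two sides and the included angle (SAS): A = ½·a·b·sin(C) = ½·7.5·9.2·sin(47.3°)
sin(47.3°) ≈ 0.734915
A ≈ ½·69·0.734915 = 34.5·0.734915 ≈ 25.3546

Area = 25.35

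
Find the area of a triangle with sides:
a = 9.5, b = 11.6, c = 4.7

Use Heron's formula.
s = (9.5 + 11.6 + 4.7)/2 = 25.8/2 = 12.9
s − a = 3.4, s − b = 1.3, s − c = 8.2
s(s−a)(s−b)(s−c) = 12.9·3.4·1.3·8.2 ≈ 467.548
Area = √467.548 ≈ 21.6228

Area = 21.62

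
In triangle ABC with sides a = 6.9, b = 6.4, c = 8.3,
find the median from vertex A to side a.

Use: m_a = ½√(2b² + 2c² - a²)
m_a = ½√(2·6.4² + 2·8.3² − 6.9²) = ½√(2·40.96 + 2·68.89 − 47.61) = ½√(81.92 + 137.78 − 47.61) = ½√172.09
√172.09 ≈ 13.1183, so m_a ≈ 6.55915

m_a = 6.559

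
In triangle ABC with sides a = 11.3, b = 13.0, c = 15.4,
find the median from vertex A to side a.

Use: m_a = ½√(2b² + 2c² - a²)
m_a = ½√(2·13.0² + 2·15.4² − 11.3²) = ½√(2·169 + 2·237.16 − 127.69) = ½√(338 + 474.32 − 127.69) = ½√684.63
√684.63 ≈ 26.1654, so m_a ≈ 13.0827

m_a = 13.08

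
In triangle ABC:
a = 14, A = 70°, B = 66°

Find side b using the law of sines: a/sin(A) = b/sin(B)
a/sin(A) = b/sin(B)  ⇒  b = a·sin(B)/sin(A) = 14·sin(66°)/sin(70°)
sin(66°) ≈ 0.913545, sin(70°) ≈ 0.939693
b ≈ 14·0.913545/0.939693 ≈ 12.7896/0.939693 ≈ 13.6104

b = 13.61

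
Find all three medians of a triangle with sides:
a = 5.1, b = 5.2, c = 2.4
Median formula: m_a = ½√(2b² + 2c² − a²) (and cyclically). a² = 26.01, b² = 27.04, c² = 5.76.
m_a = ½√(2·27.04 + 2·5.76 − 26.01) = ½√39.59 ≈ ½·6.29206 ≈ 3.14603
m_b = ½√(2·26.01 + 2·5.76 − 27.04) = ½√36.5 ≈ ½·6.04152 ≈ 3.02076
m_c = ½√(2·26.01 + 2·27.04 − 5.76) = ½√100.34 ≈ ½·10.017 ≈ 5.00849

m_a = 3.146, m_b = 3.021, m_c = 5.008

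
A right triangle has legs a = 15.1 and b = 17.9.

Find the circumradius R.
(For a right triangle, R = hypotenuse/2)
Hypotenuse c = √(a² + b²) = √(228.01 + 320.41) = √548.42 ≈ 23.4184
R = c/2 ≈ 23.4184/2 ≈ 11.7092

R = 11.71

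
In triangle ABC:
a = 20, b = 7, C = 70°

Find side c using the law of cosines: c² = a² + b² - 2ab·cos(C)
c² = 20² + 7² − 2·20·7·cos(70°)
cos(70°) ≈ 0.34202
c² ≈ 400 + 49 − 280·(0.34202) ≈ 449 − 95.7656 ≈ 353.234
c ≈ √353.234 ≈ 18.7945

c = 18.79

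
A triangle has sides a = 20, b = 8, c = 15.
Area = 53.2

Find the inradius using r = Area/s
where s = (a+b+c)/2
s = (20 + 8 + 15)/2 = 43/2 = 21.5
r = Area/s = 53.2/21.5 ≈ 2.47442

r = 2.474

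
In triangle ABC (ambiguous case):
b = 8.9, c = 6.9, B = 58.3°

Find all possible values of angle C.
b/sin(B) = c/sin(C)  ⇒  sin(C) = c·sin(B)/b = 6.9·sin(58.3°)/8.9
sin(58.3°) ≈ 0.850811
sin(C) ≈ 6.9·0.850811/8.9 ≈ 5.8706/8.9 ≈ 0.659618
Candidate 1: C₁ = arcsin(0.659618) ≈ 41.2707°  →  A = 180° − 58.3° − 41.2707° ≈ 80.4293° > 0, valid
Candidate 2: C₂ = 180° − C₁ ≈ 138.729°  →  A = 180° − 58.3° − 138.729° ≈ -17.0293° ≤ 0, not a valid triangle

C = 41.27° (one solution)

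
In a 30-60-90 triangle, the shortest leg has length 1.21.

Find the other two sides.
In a 30-60-90 triangle the sides are in ratio 1 : √3 : 2 (short leg : long leg : hypotenuse).
Long leg = 1.21·√3 ≈ 1.21·1.73205 ≈ 2.09578
Hypotenuse = 2·1.21 = 2.42

Long leg = 1.21√3 = 2.096, Hypotenuse = 2.42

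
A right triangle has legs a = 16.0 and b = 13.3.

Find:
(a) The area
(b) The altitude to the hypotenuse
(a) The legs are perpendicular, so Area = ½·a·b = ½·16.0·13.3 = ½·212.8 = 106.4
(b) Hypotenuse c = √(a² + b²) = √(256 + 176.89) = √432.89 ≈ 20.806
    Area = ½·c·h_c  ⇒  h_c = 2·Area/c = 212.8/20.806 ≈ 10.2278

Area = 106.4, h_c = 10.23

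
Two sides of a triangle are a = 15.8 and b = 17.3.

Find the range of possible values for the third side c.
Triangle inequality: |a − b| < c < a + b
|a − b| = |15.8 − 17.3| = 1.5
a + b = 15.8 + 17.3 = 33.1

1.5 < c < 33.1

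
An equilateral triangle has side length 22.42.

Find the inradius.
r = Area/s with s the semi-perimeter.
Area = (√3/4)·22.42² = (√3/4)·502.6564 ≈ 0.433013·502.6564 ≈ 217.657
s = 3·22.42/2 = 33.63
r ≈ 217.657/33.63 ≈ 6.4721
(Equivalently r = side/(2√3) = 22.42/3.4641 ≈ 6.4721.)

r = 6.472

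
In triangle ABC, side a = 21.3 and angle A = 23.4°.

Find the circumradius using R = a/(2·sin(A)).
R = a/(2·sin(A)) = 21.3/(2·sin(23.4°))
sin(23.4°) ≈ 0.397148
R ≈ 21.3/(2·0.397148) = 21.3/0.794296 ≈ 26.8162

R = 26.82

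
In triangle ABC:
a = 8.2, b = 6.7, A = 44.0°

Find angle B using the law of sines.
a/sin(A) = b/sin(B)  ⇒  sin(B) = b·sin(A)/a = 6.7·sin(44.0°)/8.2
sin(44.0°) ≈ 0.694658
sin(B) ≈ 6.7·0.694658/8.2 ≈ 4.65421/8.2 ≈ 0.567587
B = arcsin(0.567587) ≈ 34.5821°
(Since b ≤ a we need B ≤ A, so the obtuse alternative 180° − 34.5821° ≈ 145.418° is rejected.)

B = 34.58°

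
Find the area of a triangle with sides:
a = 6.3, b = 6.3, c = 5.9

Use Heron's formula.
s = (6.3 + 6.3 + 5.9)/2 = 18.5/2 = 9.25
s − a = 2.95, s − b = 2.95, s − c = 3.35
s(s−a)(s−b)(s−c) = 9.25·2.95·2.95·3.35 ≈ 269.669
Area = √269.669 ≈ 16.4216

Area = 16.42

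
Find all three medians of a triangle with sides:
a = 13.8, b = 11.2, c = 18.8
Median formula: m_a = ½√(2b² + 2c² − a²) (and cyclically). a² = 190.44, b² = 125.44, c² = 353.44.
m_a = ½√(2·125.44 + 2·353.44 − 190.44) = ½√767.32 ≈ ½·27.7005 ≈ 13.8503
m_b = ½√(2·190.44 + 2·353.44 − 125.44) = ½√962.32 ≈ ½·31.0213 ≈ 15.5106
m_c = ½√(2·190.44 + 2·125.44 − 353.44) = ½√278.32 ≈ ½·16.6829 ≈ 8.34146

m_a = 13.85, m_b = 15.51, m_c = 8.341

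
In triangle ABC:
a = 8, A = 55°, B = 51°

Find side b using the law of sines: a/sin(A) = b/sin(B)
a/sin(A) = b/sin(B)  ⇒  b = a·sin(B)/sin(A) = 8·sin(51°)/sin(55°)
sin(51°) ≈ 0.777146, sin(55°) ≈ 0.819152
b ≈ 8·0.777146/0.819152 ≈ 6.21717/0.819152 ≈ 7.58976

b = 7.59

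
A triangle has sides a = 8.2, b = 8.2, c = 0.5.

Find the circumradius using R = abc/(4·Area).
First find the area with Heron's formula.
s = (8.2 + 8.2 + 0.5)/2 = 8.45
Area = √(s(s−a)(s−b)(s−c)) = √(8.45·0.25·0.25·7.95) ≈ √4.19859 ≈ 2.04905
abc = 8.2·8.2·0.5 = 33.62
R = abc/(4·Area) ≈ 33.62/(4·2.04905) = 33.62/8.19619 ≈ 4.10191

R = 4.102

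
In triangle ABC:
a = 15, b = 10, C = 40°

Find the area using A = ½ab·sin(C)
A = ½·a·b·sin(C) = ½·15·10·sin(40°)
sin(40°) ≈ 0.642788
A ≈ ½·150·0.642788 = 75·0.642788 ≈ 48.2091

Area = 48.21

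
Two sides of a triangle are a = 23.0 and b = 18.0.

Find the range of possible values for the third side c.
Triangle inequality: |a − b| < c < a + b
|a − b| = |23.0 − 18.0| = 5
a + b = 23.0 + 18.0 = 41

5 < c < 41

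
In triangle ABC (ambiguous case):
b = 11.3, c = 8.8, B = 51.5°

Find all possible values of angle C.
b/sin(B) = c/sin(C)  ⇒  sin(C) = c·sin(B)/b = 8.8·sin(51.5°)/11.3
sin(51.5°) ≈ 0.782608
sin(C) ≈ 8.8·0.782608/11.3 ≈ 6.88695/11.3 ≈ 0.609465
Candidate 1: C₁ = arcsin(0.609465) ≈ 37.5508°  →  A = 180° − 51.5° − 37.5508° ≈ 90.9492° > 0, valid
Candidate 2: C₂ = 180° − C₁ ≈ 142.449°  →  A = 180° − 51.5° − 142.449° ≈ -13.9492° ≤ 0, not a valid triangle

C = 37.55° (one solution)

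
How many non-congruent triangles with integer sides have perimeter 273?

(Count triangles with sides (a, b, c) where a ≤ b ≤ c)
Let a ≤ b ≤ c with a + b + c = 273. The only binding inequality is a + b > c, i.e. 273 − c > c, so c < 273/2; and c ≥ 273/3 since c is the largest side.
So 91 ≤ c ≤ 136. For each c, b runs from ⌈(273 − c)/2⌉ up to c (then a = 273 − b − c satisfies 1 ≤ a ≤ b automatically), giving c − ⌈(273 − c)/2⌉ + 1 choices.
Summing over c: 1 + 2 + 4 + 5 + … + 67 + 68  (46 terms, c = 91, …, 136) = 1587
Check (closed form: nearest integer to p²/48 for even p, (p+3)²/48 for odd p): (273+3)²/48 = 276²/48 = 76176/48 ≈ 1587.00 → 1587

1587 triangles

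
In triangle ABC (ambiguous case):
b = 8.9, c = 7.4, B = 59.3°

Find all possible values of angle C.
b/sin(B) = c/sin(C)  ⇒  sin(C) = c·sin(B)/b = 7.4·sin(59.3°)/8.9
sin(59.3°) ≈ 0.859852
sin(C) ≈ 7.4·0.859852/8.9 ≈ 6.36291/8.9 ≈ 0.714933
Candidate 1: C₁ = arcsin(0.714933) ≈ 45.6377°  →  A = 180° − 59.3° − 45.6377° ≈ 75.0623° > 0, valid
Candidate 2: C₂ = 180° − C₁ ≈ 134.362°  →  A = 180° − 59.3° − 134.362° ≈ -13.6623° ≤ 0, not a valid triangle

C = 45.64° (one solution)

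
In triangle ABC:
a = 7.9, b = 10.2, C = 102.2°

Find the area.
Two sides and the included angle (SAS): A = ½·a·b·sin(C) = ½·7.9·10.2·sin(102.2°)
sin(102.2°) ≈ 0.977416
A ≈ ½·80.58·0.977416 = 40.29·0.977416 ≈ 39.3801

Area = 39.38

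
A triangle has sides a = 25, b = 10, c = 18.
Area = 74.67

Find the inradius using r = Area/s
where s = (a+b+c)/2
s = (25 + 10 + 18)/2 = 53/2 = 26.5
r = Area/s = 74.67/26.5 ≈ 2.81774

r = 2.818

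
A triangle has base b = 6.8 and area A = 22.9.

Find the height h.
A = ½·b·h  ⇒  h = 2A/b = 2·22.9/6.8 = 45.8/6.8 ≈ 6.73529

h = 6.735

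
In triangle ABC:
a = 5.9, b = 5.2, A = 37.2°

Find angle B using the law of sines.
a/sin(A) = b/sin(B)  ⇒  sin(B) = b·sin(A)/a = 5.2·sin(37.2°)/5.9
sin(37.2°) ≈ 0.604599
sin(B) ≈ 5.2·0.604599/5.9 ≈ 3.14392/5.9 ≈ 0.532867
B = arcsin(0.532867) ≈ 32.1994°
(Since b ≤ a we need B ≤ A, so the obtuse alternative 180° − 32.1994° ≈ 147.801° is rejected.)

B = 32.2°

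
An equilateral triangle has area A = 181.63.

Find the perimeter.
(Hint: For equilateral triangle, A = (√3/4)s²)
A = (√3/4)s²  ⇒  s² = 4A/√3 = 4·181.63/√3 = 726.52/1.73205 ≈ 419.457
s ≈ √419.457 ≈ 20.4806
Perimeter = 3s ≈ 3·20.4806 ≈ 61.4419

Perimeter = 61.44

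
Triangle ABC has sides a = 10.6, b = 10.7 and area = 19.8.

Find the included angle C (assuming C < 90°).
Area = ½·a·b·sin(C)  ⇒  sin(C) = 2·Area/(a·b) = 2·19.8/(10.6·10.7) = 39.6/113.42 ≈ 0.349145
C = arcsin(0.349145) ≈ 20.435° (taking the acute solution since C < 90°)

C = 20.44°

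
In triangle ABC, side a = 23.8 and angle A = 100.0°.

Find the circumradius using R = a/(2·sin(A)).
R = a/(2·sin(A)) = 23.8/(2·sin(100.0°))
sin(100.0°) ≈ 0.984808
R ≈ 23.8/(2·0.984808) = 23.8/1.96962 ≈ 12.0836

R = 12.08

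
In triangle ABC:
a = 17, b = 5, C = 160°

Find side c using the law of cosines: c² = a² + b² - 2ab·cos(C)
c² = 17² + 5² − 2·17·5·cos(160°)
cos(160°) ≈ -0.939693
c² ≈ 289 + 25 − 170·(-0.939693) ≈ 314 + 159.748 ≈ 473.748
c ≈ √473.748 ≈ 21.7657

c = 21.77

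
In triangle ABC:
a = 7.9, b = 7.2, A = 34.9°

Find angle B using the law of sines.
a/sin(A) = b/sin(B)  ⇒  sin(B) = b·sin(A)/a = 7.2·sin(34.9°)/7.9
sin(34.9°) ≈ 0.572146
sin(B) ≈ 7.2·0.572146/7.9 ≈ 4.11945/7.9 ≈ 0.521449
B = arcsin(0.521449) ≈ 31.4295°
(Since b ≤ a we need B ≤ A, so the obtuse alternative 180° − 31.4295° ≈ 148.57° is rejected.)

B = 31.43°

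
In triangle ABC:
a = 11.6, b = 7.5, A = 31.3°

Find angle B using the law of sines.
a/sin(A) = b/sin(B)  ⇒  sin(B) = b·sin(A)/a = 7.5·sin(31.3°)/11.6
sin(31.3°) ≈ 0.519519
sin(B) ≈ 7.5·0.519519/11.6 ≈ 3.89639/11.6 ≈ 0.335896
B = arcsin(0.335896) ≈ 19.627°
(Since b ≤ a we need B ≤ A, so the obtuse alternative 180° − 19.627° ≈ 160.373° is rejected.)

B = 19.63°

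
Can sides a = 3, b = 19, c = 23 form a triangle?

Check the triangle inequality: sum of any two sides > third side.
a + b vs c: 3 + 19 = 22 ≤ 23  ✗
a + c vs b: 3 + 23 = 26 > 19  ✓
b + c vs a: 19 + 23 = 42 > 3  ✓

No: 3 + 19 = 22 is not > 23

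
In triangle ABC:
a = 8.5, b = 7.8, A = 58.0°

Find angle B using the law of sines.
a/sin(A) = b/sin(B)  ⇒  sin(B) = b·sin(A)/a = 7.8·sin(58.0°)/8.5
sin(58.0°) ≈ 0.848048
sin(B) ≈ 7.8·0.848048/8.5 ≈ 6.61478/8.5 ≈ 0.778209
B = arcsin(0.778209) ≈ 51.0969°
(Since b ≤ a we need B ≤ A, so the obtuse alternative 180° − 51.0969° ≈ 128.903° is rejected.)

B = 51.1°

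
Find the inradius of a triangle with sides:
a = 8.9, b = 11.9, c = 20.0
r = Area/s where s is the semi-perimeter.
s = (8.9 + 11.9 + 20.0)/2 = 40.8/2 = 20.4
Area = √(s(s−a)(s−b)(s−c)) = √(20.4·11.5·8.5·0.4) ≈ √797.64 ≈ 28.2425
r ≈ 28.2425/20.4 ≈ 1.38444

r = 1.384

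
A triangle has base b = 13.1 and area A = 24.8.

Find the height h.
A = ½·b·h  ⇒  h = 2A/b = 2·24.8/13.1 = 49.6/13.1 ≈ 3.78626

h = 3.786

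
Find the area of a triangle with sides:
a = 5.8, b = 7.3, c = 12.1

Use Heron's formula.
s = (5.8 + 7.3 + 12.1)/2 = 25.2/2 = 12.6
s − a = 6.8, s − b = 5.3, s − c = 0.5
s(s−a)(s−b)(s−c) = 12.6·6.8·5.3·0.5 ≈ 227.052
Area = √227.052 ≈ 15.0682

Area = 15.07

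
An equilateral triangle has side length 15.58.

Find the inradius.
r = Area/s with s the semi-perimeter.
Area = (√3/4)·15.58² = (√3/4)·242.7364 ≈ 0.433013·242.7364 ≈ 105.108
s = 3·15.58/2 = 23.37
r ≈ 105.108/23.37 ≈ 4.49756
(Equivalently r = side/(2√3) = 15.58/3.4641 ≈ 4.49756.)

r = 4.498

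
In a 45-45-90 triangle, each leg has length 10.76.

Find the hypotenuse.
In a 45-45-90 triangle the sides are in ratio 1 : 1 : √2, so hypotenuse = leg·√2.
Hypotenuse = 10.76·√2 ≈ 10.76·1.41421 ≈ 15.2169

Hypotenuse = 10.76√2 = 15.22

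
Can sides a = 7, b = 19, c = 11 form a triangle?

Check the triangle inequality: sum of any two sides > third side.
a + b vs c: 7 + 19 = 26 > 11  ✓
a + c vs b: 7 + 11 = 18 ≤ 19  ✗
b + c vs a: 19 + 11 = 30 > 7  ✓

No: 7 + 11 = 18 is not > 19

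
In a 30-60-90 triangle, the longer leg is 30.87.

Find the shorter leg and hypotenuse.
In a 30-60-90 triangle the sides are in ratio 1 : √3 : 2, so short leg = long leg/√3 and hypotenuse = 2·(short leg).
Short leg = 30.87/√3 ≈ 30.87/1.73205 ≈ 17.8228
Hypotenuse = 2·17.8228 ≈ 35.6456

Short leg = 17.82, Hypotenuse = 35.65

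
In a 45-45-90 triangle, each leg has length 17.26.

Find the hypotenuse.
In a 45-45-90 triangle the sides are in ratio 1 : 1 : √2, so hypotenuse = leg·√2.
Hypotenuse = 17.26·√2 ≈ 17.26·1.41421 ≈ 24.4093

Hypotenuse = 17.26√2 = 24.41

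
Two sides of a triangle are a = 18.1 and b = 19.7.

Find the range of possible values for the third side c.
Triangle inequality: |a − b| < c < a + b
|a − b| = |18.1 − 19.7| = 1.6
a + b = 18.1 + 19.7 = 37.8

1.6 < c < 37.8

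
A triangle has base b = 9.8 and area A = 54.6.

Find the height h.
A = ½·b·h  ⇒  h = 2A/b = 2·54.6/9.8 = 109.2/9.8 ≈ 11.1429

h = 11.14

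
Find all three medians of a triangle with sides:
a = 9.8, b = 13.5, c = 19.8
Median formula: m_a = ½√(2b² + 2c² − a²) (and cyclically). a² = 96.04, b² = 182.25, c² = 392.04.
m_a = ½√(2·182.25 + 2·392.04 − 96.04) = ½√1052.54 ≈ ½·32.4429 ≈ 16.2214
m_b = ½√(2·96.04 + 2·392.04 − 182.25) = ½√793.91 ≈ ½·28.1764 ≈ 14.0882
m_c = ½√(2·96.04 + 2·182.25 − 392.04) = ½√164.54 ≈ ½·12.8273 ≈ 6.41366

m_a = 16.22, m_b = 14.09, m_c = 6.414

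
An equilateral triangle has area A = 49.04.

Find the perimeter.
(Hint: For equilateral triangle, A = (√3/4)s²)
A = (√3/4)s²  ⇒  s² = 4A/√3 = 4·49.04/√3 = 196.16/1.73205 ≈ 113.253
s ≈ √113.253 ≈ 10.642
Perimeter = 3s ≈ 3·10.642 ≈ 31.9261

Perimeter = 31.93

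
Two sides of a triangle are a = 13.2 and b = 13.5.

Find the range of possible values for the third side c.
Triangle inequality: |a − b| < c < a + b
|a − b| = |13.2 − 13.5| = 0.3
a + b = 13.2 + 13.5 = 26.7

0.3 < c < 26.7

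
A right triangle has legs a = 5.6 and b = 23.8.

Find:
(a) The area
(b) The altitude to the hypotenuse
(a) The legs are perpendicular, so Area = ½·a·b = ½·5.6·23.8 = ½·133.28 = 66.64
(b) Hypotenuse c = √(a² + b²) = √(31.36 + 566.44) = √597.8 ≈ 24.4499
    Area = ½·c·h_c  ⇒  h_c = 2·Area/c = 133.28/24.4499 ≈ 5.45114

Area = 66.64, h_c = 5.451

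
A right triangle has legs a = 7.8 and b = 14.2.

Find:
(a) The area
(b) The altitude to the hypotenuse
(a) The legs are perpendicular, so Area = ½·a·b = ½·7.8·14.2 = ½·110.76 = 55.38
(b) Hypotenuse c = √(a² + b²) = √(60.84 + 201.64) = √262.48 ≈ 16.2012
    Area = ½·c·h_c  ⇒  h_c = 2·Area/c = 110.76/16.2012 ≈ 6.83652

Area = 55.38, h_c = 6.837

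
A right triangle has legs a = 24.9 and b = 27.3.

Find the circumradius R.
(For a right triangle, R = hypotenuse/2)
Hypotenuse c = √(a² + b²) = √(620.01 + 745.29) = √1365.3 ≈ 36.95
R = c/2 ≈ 36.95/2 ≈ 18.475

R = 18.47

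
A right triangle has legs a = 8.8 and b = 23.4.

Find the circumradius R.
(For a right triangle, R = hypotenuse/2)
Hypotenuse c = √(a² + b²) = √(77.44 + 547.56) = √625 ≈ 25
R = c/2 ≈ 25/2 ≈ 12.5

R = 12.5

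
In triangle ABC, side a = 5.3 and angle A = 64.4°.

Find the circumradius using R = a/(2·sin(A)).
R = a/(2·sin(A)) = 5.3/(2·sin(64.4°))
sin(64.4°) ≈ 0.901833
R ≈ 5.3/(2·0.901833) = 5.3/1.80367 ≈ 2.93846

R = 2.938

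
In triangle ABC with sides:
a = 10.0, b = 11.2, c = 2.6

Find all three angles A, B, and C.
Law of cosines for each angle (a² = 100, b² = 125.44, c² = 6.76):
cos(A) = (b² + c² − a²)/(2bc) = (125.44 + 6.76 − 100)/(2·11.2·2.6) = 32.2/58.24 ≈ 0.552885  ⇒  A ≈ 56.4349°
cos(B) = (a² + c² − b²)/(2ac) = (100 + 6.76 − 125.44)/(2·10.0·2.6) = -18.68/52 ≈ -0.359231  ⇒  B ≈ 111.053°
cos(C) = (a² + b² − c²)/(2ab) = (100 + 125.44 − 6.76)/(2·10.0·11.2) = 218.68/224 ≈ 0.97625  ⇒  C ≈ 12.5122°
Check: A + B + C ≈ 180°

A = 56.43°, B = 111.1°, C = 12.51°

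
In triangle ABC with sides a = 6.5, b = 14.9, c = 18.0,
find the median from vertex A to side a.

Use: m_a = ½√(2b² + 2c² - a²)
m_a = ½√(2·14.9² + 2·18.0² − 6.5²) = ½√(2·222.01 + 2·324 − 42.25) = ½√(444.02 + 648 − 42.25) = ½√1049.77
√1049.77 ≈ 32.4002, so m_a ≈ 16.2001

m_a = 16.2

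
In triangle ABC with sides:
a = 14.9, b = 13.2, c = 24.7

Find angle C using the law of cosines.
c² = a² + b² − 2ab·cos(C)  ⇒  cos(C) = (a² + b² − c²)/(2ab)
cos(C) = (14.9² + 13.2² − 24.7²)/(2·14.9·13.2) = (222.01 + 174.24 − 610.09)/393.36 = -213.84/393.36 ≈ -0.543624
C = arccos(-0.543624) ≈ 122.931°

C = 122.9°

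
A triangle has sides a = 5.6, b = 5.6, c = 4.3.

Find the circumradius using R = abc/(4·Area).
First find the area with Heron's formula.
s = (5.6 + 5.6 + 4.3)/2 = 7.75
Area = √(s(s−a)(s−b)(s−c)) = √(7.75·2.15·2.15·3.45) ≈ √123.594 ≈ 11.1173
abc = 5.6·5.6·4.3 = 134.848
R = abc/(4·Area) ≈ 134.848/(4·11.1173) = 134.848/44.4692 ≈ 3.03239

R = 3.032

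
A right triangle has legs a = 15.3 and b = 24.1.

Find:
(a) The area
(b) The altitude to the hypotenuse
(a) The legs are perpendicular, so Area = ½·a·b = ½·15.3·24.1 = ½·368.73 = 184.365
(b) Hypotenuse c = √(a² + b²) = √(234.09 + 580.81) = √814.9 ≈ 28.5465
    Area = ½·c·h_c  ⇒  h_c = 2·Area/c = 368.73/28.5465 ≈ 12.9168

Area = 184.365, h_c = 12.92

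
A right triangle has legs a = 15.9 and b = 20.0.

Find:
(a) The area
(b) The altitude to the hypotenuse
(a) The legs are perpendicular, so Area = ½·a·b = ½·15.9·20.0 = ½·318 = 159
(b) Hypotenuse c = √(a² + b²) = √(252.81 + 400) = √652.81 ≈ 25.5501
    Area = ½·c·h_c  ⇒  h_c = 2·Area/c = 318/25.5501 ≈ 12.4461

Area = 159, h_c = 12.45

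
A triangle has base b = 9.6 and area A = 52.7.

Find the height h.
A = ½·b·h  ⇒  h = 2A/b = 2·52.7/9.6 = 105.4/9.6 ≈ 10.9792

h = 10.98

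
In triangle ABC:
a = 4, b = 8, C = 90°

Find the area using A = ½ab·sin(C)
A = ½·a·b·sin(C) = ½·4·8·sin(90°)
sin(90°) ≈ 1
A ≈ ½·32·1 = 16·1 ≈ 16

Area = 16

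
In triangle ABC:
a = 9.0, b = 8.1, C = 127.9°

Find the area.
Two sides and the included angle (SAS): A = ½·a·b·sin(C) = ½·9.0·8.1·sin(127.9°)
sin(127.9°) ≈ 0.789084
A ≈ ½·72.9·0.789084 = 36.45·0.789084 ≈ 28.7621

Area = 28.76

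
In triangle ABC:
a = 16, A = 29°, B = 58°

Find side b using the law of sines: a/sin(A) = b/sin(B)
a/sin(A) = b/sin(B)  ⇒  b = a·sin(B)/sin(A) = 16·sin(58°)/sin(29°)
sin(58°) ≈ 0.848048, sin(29°) ≈ 0.48481
b ≈ 16·0.848048/0.48481 ≈ 13.5688/0.48481 ≈ 27.9878

b = 27.99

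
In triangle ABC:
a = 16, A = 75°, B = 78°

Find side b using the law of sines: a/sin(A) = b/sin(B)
a/sin(A) = b/sin(B)  ⇒  b = a·sin(B)/sin(A) = 16·sin(78°)/sin(75°)
sin(78°) ≈ 0.978148, sin(75°) ≈ 0.965926
b ≈ 16·0.978148/0.965926 ≈ 15.6504/0.965926 ≈ 16.2024

b = 16.2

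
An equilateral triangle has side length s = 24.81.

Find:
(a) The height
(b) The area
(a) The height splits the triangle into two 30-60-90 halves: h = s·√3/2 = 24.81·1.73205/2 ≈ 42.9722/2 ≈ 21.4861
(b) Area = (√3/4)·s² = (√3/4)·24.81² = (√3/4)·615.5361 ≈ 0.433013·615.5361 ≈ 266.535

Height = 21.49, Area = 266.5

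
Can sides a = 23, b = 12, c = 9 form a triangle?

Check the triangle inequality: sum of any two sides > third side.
a + b vs c: 23 + 12 = 35 > 9  ✓
a + c vs b: 23 + 9 = 32 > 12  ✓
b + c vs a: 12 + 9 = 21 ≤ 23  ✗

No: 12 + 9 = 21 is not > 23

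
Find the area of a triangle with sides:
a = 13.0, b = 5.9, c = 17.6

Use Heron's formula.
s = (13.0 + 5.9 + 17.6)/2 = 36.5/2 = 18.25
s − a = 5.25, s − b = 12.35, s − c = 0.65
s(s−a)(s−b)(s−c) = 18.25·5.25·12.35·0.65 ≈ 769.135
Area = √769.135 ≈ 27.7333

Area = 27.73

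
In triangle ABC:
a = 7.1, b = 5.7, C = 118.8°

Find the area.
Two sides and the included angle (SAS): A = ½·a·b·sin(C) = ½·7.1·5.7·sin(118.8°)
sin(118.8°) ≈ 0.876307
A ≈ ½·40.47·0.876307 = 20.235·0.876307 ≈ 17.7321

Area = 17.73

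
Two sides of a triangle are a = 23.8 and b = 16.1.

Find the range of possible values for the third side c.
Triangle inequality: |a − b| < c < a + b
|a − b| = |23.8 − 16.1| = 7.7
a + b = 23.8 + 16.1 = 39.9

7.7 < c < 39.9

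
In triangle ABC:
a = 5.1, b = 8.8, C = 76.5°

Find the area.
Two sides and the included angle (SAS): A = ½·a·b·sin(C) = ½·5.1·8.8·sin(76.5°)
sin(76.5°) ≈ 0.97237
A ≈ ½·44.88·0.97237 = 22.44·0.97237 ≈ 21.82

Area = 21.82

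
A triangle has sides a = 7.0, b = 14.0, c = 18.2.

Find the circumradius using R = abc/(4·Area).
First find the area with Heron's formula.
s = (7.0 + 14.0 + 18.2)/2 = 19.6
Area = √(s(s−a)(s−b)(s−c)) = √(19.6·12.6·5.6·1.4) ≈ √1936.17 ≈ 44.0019
abc = 7.0·14.0·18.2 = 1783.6
R = abc/(4·Area) ≈ 1783.6/(4·44.0019) = 1783.6/176.008 ≈ 10.1337

R = 10.13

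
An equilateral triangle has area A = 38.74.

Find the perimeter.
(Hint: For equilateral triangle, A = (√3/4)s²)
A = (√3/4)s²  ⇒  s² = 4A/√3 = 4·38.74/√3 = 154.96/1.73205 ≈ 89.4662
s ≈ √89.4662 ≈ 9.45866
Perimeter = 3s ≈ 3·9.45866 ≈ 28.376

Perimeter = 28.38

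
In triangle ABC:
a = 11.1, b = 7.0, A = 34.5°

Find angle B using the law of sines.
a/sin(A) = b/sin(B)  ⇒  sin(B) = b·sin(A)/a = 7.0·sin(34.5°)/11.1
sin(34.5°) ≈ 0.566406
sin(B) ≈ 7.0·0.566406/11.1 ≈ 3.96484/11.1 ≈ 0.357193
B = arcsin(0.357193) ≈ 20.9279°
(Since b ≤ a we need B ≤ A, so the obtuse alternative 180° − 20.9279° ≈ 159.072° is rejected.)

B = 20.93°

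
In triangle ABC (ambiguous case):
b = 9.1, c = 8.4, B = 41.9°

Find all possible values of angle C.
b/sin(B) = c/sin(C)  ⇒  sin(C) = c·sin(B)/b = 8.4·sin(41.9°)/9.1
sin(41.9°) ≈ 0.667833
sin(C) ≈ 8.4·0.667833/9.1 ≈ 5.60979/9.1 ≈ 0.616461
Candidate 1: C₁ = arcsin(0.616461) ≈ 38.0581°  →  A = 180° − 41.9° − 38.0581° ≈ 100.042° > 0, valid
Candidate 2: C₂ = 180° − C₁ ≈ 141.942°  →  A = 180° − 41.9° − 141.942° ≈ -3.8419° ≤ 0, not a valid triangle

C = 38.06° (one solution)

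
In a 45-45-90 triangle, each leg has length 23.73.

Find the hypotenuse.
In a 45-45-90 triangle the sides are in ratio 1 : 1 : √2, so hypotenuse = leg·√2.
Hypotenuse = 23.73·√2 ≈ 23.73·1.41421 ≈ 33.5593

Hypotenuse = 23.73√2 = 33.56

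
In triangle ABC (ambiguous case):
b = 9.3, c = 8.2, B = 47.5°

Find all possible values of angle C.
b/sin(B) = c/sin(C)  ⇒  sin(C) = c·sin(B)/b = 8.2·sin(47.5°)/9.3
sin(47.5°) ≈ 0.737277
sin(C) ≈ 8.2·0.737277/9.3 ≈ 6.04567/9.3 ≈ 0.650072
Candidate 1: C₁ = arcsin(0.650072) ≈ 40.5471°  →  A = 180° − 47.5° − 40.5471° ≈ 91.9529° > 0, valid
Candidate 2: C₂ = 180° − C₁ ≈ 139.453°  →  A = 180° − 47.5° − 139.453° ≈ -6.9529° ≤ 0, not a valid triangle

C = 40.55° (one solution)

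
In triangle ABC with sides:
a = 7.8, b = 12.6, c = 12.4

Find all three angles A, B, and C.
Law of cosines for each angle (a² = 60.84, b² = 158.76, c² = 153.76):
cos(A) = (b² + c² − a²)/(2bc) = (158.76 + 153.76 − 60.84)/(2·12.6·12.4) = 251.68/312.48 ≈ 0.805428  ⇒  A ≈ 36.3484°
cos(B) = (a² + c² − b²)/(2ac) = (60.84 + 153.76 − 158.76)/(2·7.8·12.4) = 55.84/193.44 ≈ 0.288668  ⇒  B ≈ 73.2218°
cos(C) = (a² + b² − c²)/(2ab) = (60.84 + 158.76 − 153.76)/(2·7.8·12.6) = 65.84/196.56 ≈ 0.334961  ⇒  C ≈ 70.4298°
Check: A + B + C ≈ 180°

A = 36.35°, B = 73.22°, C = 70.43°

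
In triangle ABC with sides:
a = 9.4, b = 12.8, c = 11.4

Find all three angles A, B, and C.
Law of cosines for each angle (a² = 88.36, b² = 163.84, c² = 129.96):
cos(A) = (b² + c² − a²)/(2bc) = (163.84 + 129.96 − 88.36)/(2·12.8·11.4) = 205.44/291.84 ≈ 0.703947  ⇒  A ≈ 45.2554°
cos(B) = (a² + c² − b²)/(2ac) = (88.36 + 129.96 − 163.84)/(2·9.4·11.4) = 54.48/214.32 ≈ 0.254199  ⇒  B ≈ 75.2739°
cos(C) = (a² + b² − c²)/(2ab) = (88.36 + 163.84 − 129.96)/(2·9.4·12.8) = 122.24/240.64 ≈ 0.507979  ⇒  C ≈ 59.4707°
Check: A + B + C ≈ 180°

A = 45.26°, B = 75.27°, C = 59.47°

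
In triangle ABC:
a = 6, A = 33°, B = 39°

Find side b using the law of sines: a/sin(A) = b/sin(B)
a/sin(A) = b/sin(B)  ⇒  b = a·sin(B)/sin(A) = 6·sin(39°)/sin(33°)
sin(39°) ≈ 0.62932, sin(33°) ≈ 0.544639
b ≈ 6·0.62932/0.544639 ≈ 3.77592/0.544639 ≈ 6.93289

b = 6.933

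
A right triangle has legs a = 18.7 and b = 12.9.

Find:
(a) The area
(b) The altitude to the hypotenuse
(a) The legs are perpendicular, so Area = ½·a·b = ½·18.7·12.9 = ½·241.23 = 120.615
(b) Hypotenuse c = √(a² + b²) = √(349.69 + 166.41) = √516.1 ≈ 22.7178
    Area = ½·c·h_c  ⇒  h_c = 2·Area/c = 241.23/22.7178 ≈ 10.6185

Area = 120.615, h_c = 10.62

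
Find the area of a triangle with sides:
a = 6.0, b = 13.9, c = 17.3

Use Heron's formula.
s = (6.0 + 13.9 + 17.3)/2 = 37.2/2 = 18.6
s − a = 12.6, s − b = 4.7, s − c = 1.3
s(s−a)(s−b)(s−c) = 18.6·12.6·4.7·1.3 ≈ 1431.94
Area = √1431.94 ≈ 37.841

Area = 37.84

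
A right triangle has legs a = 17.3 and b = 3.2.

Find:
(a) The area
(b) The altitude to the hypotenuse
(a) The legs are perpendicular, so Area = ½·a·b = ½·17.3·3.2 = ½·55.36 = 27.68
(b) Hypotenuse c = √(a² + b²) = √(299.29 + 10.24) = √309.53 ≈ 17.5935
    Area = ½·c·h_c  ⇒  h_c = 2·Area/c = 55.36/17.5935 ≈ 3.14662

Area = 27.68, h_c = 3.147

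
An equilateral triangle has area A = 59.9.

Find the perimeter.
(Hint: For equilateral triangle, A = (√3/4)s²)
A = (√3/4)s²  ⇒  s² = 4A/√3 = 4·59.9/√3 = 239.6/1.73205 ≈ 138.333
s ≈ √138.333 ≈ 11.7615
Perimeter = 3s ≈ 3·11.7615 ≈ 35.2845

Perimeter = 35.28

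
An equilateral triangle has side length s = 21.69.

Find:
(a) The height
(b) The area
(a) The height splits the triangle into two 30-60-90 halves: h = s·√3/2 = 21.69·1.73205/2 ≈ 37.5682/2 ≈ 18.7841
(b) Area = (√3/4)·s² = (√3/4)·21.69² = (√3/4)·470.4561 ≈ 0.433013·470.4561 ≈ 203.713

Height = 18.78, Area = 203.7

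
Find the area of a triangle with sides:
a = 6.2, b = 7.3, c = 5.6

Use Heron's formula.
s = (6.2 + 7.3 + 5.6)/2 = 19.1/2 = 9.55
s − a = 3.35, s − b = 2.25, s − c = 3.95
s(s−a)(s−b)(s−c) = 9.55·3.35·2.25·3.95 ≈ 284.333
Area = √284.333 ≈ 16.8622

Area = 16.86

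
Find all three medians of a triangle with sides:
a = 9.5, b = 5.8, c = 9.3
Median formula: m_a = ½√(2b² + 2c² − a²) (and cyclically). a² = 90.25, b² = 33.64, c² = 86.49.
m_a = ½√(2·33.64 + 2·86.49 − 90.25) = ½√150.01 ≈ ½·12.2479 ≈ 6.12393
m_b = ½√(2·90.25 + 2·86.49 − 33.64) = ½√319.84 ≈ ½·17.8841 ≈ 8.94204
m_c = ½√(2·90.25 + 2·33.64 − 86.49) = ½√161.29 ≈ ½·12.7 ≈ 6.35

m_a = 6.124, m_b = 8.942, m_c = 6.35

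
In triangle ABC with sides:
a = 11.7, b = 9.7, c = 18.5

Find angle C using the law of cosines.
c² = a² + b² − 2ab·cos(C)  ⇒  cos(C) = (a² + b² − c²)/(2ab)
cos(C) = (11.7² + 9.7² − 18.5²)/(2·11.7·9.7) = (136.89 + 94.09 − 342.25)/226.98 = -111.27/226.98 ≈ -0.490219
C = arccos(-0.490219) ≈ 119.355°

C = 119.4°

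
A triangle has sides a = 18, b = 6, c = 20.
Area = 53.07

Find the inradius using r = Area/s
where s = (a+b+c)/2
s = (18 + 6 + 20)/2 = 44/2 = 22
r = Area/s = 53.07/22 ≈ 2.41227

r = 2.412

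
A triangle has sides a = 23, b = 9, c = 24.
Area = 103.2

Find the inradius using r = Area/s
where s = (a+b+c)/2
s = (23 + 9 + 24)/2 = 56/2 = 28
r = Area/s = 103.2/28 ≈ 3.68571

r = 3.686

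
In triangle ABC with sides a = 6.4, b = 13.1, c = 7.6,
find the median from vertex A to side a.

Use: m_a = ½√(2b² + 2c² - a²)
m_a = ½√(2·13.1² + 2·7.6² − 6.4²) = ½√(2·171.61 + 2·57.76 − 40.96) = ½√(343.22 + 115.52 − 40.96) = ½√417.78
√417.78 ≈ 20.4397, so m_a ≈ 10.2198

m_a = 10.22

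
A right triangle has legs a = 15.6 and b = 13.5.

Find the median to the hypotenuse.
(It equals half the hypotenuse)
Hypotenuse c = √(a² + b²) = √(243.36 + 182.25) = √425.61 ≈ 20.6303
Median to hypotenuse = c/2 ≈ 20.6303/2 ≈ 10.3152

Median = 10.32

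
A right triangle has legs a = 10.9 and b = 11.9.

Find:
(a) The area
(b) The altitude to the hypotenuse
(a) The legs are perpendicular, so Area = ½·a·b = ½·10.9·11.9 = ½·129.71 = 64.855
(b) Hypotenuse c = √(a² + b²) = √(118.81 + 141.61) = √260.42 ≈ 16.1375
    Area = ½·c·h_c  ⇒  h_c = 2·Area/c = 129.71/16.1375 ≈ 8.03778

Area = 64.855, h_c = 8.038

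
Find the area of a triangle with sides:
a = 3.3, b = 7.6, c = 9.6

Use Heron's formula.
s = (3.3 + 7.6 + 9.6)/2 = 20.5/2 = 10.25
s − a = 6.95, s − b = 2.65, s − c = 0.65
s(s−a)(s−b)(s−c) = 10.25·6.95·2.65·0.65 ≈ 122.707
Area = √122.707 ≈ 11.0773

Area = 11.08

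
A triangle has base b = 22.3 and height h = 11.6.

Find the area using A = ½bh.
A = ½·b·h = ½·22.3·11.6 = ½·258.68 = 129.34

Area = 129.34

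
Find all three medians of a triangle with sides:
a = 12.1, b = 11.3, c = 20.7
Median formula: m_a = ½√(2b² + 2c² − a²) (and cyclically). a² = 146.41, b² = 127.69, c² = 428.49.
m_a = ½√(2·127.69 + 2·428.49 − 146.41) = ½√965.95 ≈ ½·31.0797 ≈ 15.5399
m_b = ½√(2·146.41 + 2·428.49 − 127.69) = ½√1022.11 ≈ ½·31.9705 ≈ 15.9852
m_c = ½√(2·146.41 + 2·127.69 − 428.49) = ½√119.71 ≈ ½·10.9412 ≈ 5.4706

m_a = 15.54, m_b = 15.99, m_c = 5.471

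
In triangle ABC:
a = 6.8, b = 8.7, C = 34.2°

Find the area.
Two sides and the included angle (SAS): A = ½·a·b·sin(C) = ½·6.8·8.7·sin(34.2°)
sin(34.2°) ≈ 0.562083
A ≈ ½·59.16·0.562083 = 29.58·0.562083 ≈ 16.6264

Area = 16.63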